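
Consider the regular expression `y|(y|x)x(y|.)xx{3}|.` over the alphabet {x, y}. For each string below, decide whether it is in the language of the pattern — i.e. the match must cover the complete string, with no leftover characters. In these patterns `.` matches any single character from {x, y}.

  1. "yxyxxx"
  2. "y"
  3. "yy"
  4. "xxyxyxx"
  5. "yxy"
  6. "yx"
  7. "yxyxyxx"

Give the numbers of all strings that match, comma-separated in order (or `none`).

2

1 → no match
2 → match
3 → no match
4 → no match
5 → no match
6 → no match
7 → no match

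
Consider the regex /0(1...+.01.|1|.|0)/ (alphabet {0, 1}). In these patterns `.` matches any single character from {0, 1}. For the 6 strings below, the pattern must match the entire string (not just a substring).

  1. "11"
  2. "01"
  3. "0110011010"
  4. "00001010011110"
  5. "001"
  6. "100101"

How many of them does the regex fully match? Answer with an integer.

1 → no match — must start with "0"
2 → match
3 → match
4 → no match
5 → no match
6 → no match — must start with "0"
Total matched: 2

2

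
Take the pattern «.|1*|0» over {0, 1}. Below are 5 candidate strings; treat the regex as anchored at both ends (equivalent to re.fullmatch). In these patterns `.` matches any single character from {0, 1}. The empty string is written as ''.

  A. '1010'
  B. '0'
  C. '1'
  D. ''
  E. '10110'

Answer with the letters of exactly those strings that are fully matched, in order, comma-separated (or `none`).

B, C, D

A. '1010' → no match
B. '0' → match
C. '1' → match
D. '' → match
E. '10110' → no match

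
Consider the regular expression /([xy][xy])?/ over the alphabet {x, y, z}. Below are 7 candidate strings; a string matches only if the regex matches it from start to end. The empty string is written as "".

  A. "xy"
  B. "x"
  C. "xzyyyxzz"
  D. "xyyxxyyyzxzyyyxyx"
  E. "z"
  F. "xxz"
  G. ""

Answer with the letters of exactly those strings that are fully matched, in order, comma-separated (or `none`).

A → match
B → no match
C → no match
D → no match
E → no match
F → no match
G → match

A, G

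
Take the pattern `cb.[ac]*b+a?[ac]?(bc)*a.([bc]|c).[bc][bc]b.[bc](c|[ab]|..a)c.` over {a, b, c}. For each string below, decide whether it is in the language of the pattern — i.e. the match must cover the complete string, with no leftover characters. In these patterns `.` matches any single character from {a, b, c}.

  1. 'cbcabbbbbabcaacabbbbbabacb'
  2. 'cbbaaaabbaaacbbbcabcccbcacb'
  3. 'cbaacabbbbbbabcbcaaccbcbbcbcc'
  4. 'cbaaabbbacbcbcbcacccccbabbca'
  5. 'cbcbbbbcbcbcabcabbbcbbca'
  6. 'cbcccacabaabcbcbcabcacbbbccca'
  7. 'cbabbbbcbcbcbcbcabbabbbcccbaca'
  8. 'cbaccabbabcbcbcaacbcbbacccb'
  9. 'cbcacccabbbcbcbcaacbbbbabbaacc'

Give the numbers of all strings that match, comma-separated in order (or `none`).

1, 3, 4, 5, 6, 7, 8, 9

1 → match
2 → no match
3 → match
4 → match
5 → match
6 → match
7 → match
8 → match
9 → match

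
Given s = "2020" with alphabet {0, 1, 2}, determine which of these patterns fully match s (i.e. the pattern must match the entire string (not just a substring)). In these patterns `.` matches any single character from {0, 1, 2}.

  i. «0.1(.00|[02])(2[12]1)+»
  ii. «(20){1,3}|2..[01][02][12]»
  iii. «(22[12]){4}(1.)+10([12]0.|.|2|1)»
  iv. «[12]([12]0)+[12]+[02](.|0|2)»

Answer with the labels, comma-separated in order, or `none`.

ii

i → no match — must start with "0"
ii → match
iii → no match — must start with "22"
iv → no match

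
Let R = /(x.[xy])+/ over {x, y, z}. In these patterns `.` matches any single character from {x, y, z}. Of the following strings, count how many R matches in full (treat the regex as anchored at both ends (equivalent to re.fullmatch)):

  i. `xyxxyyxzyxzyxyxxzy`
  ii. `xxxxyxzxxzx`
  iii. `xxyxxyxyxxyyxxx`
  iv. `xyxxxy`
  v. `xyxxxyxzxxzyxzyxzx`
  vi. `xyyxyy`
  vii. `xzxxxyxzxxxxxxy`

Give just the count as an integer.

i → match
ii. `xxxxyxzxxzx` → no match
iii → match
iv. `xyxxxy` → match
v → match
vi. `xyyxyy` → match
vii → match
Total matched: 6

6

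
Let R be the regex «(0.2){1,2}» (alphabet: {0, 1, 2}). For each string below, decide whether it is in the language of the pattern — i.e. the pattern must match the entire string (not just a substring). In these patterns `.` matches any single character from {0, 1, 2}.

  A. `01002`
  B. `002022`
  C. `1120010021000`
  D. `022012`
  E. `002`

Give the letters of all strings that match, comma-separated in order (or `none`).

A. `01002` → no match
B. `002022` → match
C → no match — must start with `0`
D. `022012` → match
E. `002` → match

B, D, E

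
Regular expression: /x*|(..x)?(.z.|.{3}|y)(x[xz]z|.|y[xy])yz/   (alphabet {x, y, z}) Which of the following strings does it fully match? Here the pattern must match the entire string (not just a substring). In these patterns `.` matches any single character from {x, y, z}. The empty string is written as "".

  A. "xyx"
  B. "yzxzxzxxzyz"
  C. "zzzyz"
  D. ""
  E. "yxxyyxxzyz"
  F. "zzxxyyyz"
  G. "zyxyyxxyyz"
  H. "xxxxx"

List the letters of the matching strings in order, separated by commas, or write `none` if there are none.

A. "xyx" → no match
B. "yzxzxzxxzyz" → match
C. "zzzyz" → no match
D. "" → match
E. "yxxyyxxzyz" → no match
F. "zzxxyyyz" → no match
G. "zyxyyxxyyz" → no match
H. "xxxxx" → match

B, D, H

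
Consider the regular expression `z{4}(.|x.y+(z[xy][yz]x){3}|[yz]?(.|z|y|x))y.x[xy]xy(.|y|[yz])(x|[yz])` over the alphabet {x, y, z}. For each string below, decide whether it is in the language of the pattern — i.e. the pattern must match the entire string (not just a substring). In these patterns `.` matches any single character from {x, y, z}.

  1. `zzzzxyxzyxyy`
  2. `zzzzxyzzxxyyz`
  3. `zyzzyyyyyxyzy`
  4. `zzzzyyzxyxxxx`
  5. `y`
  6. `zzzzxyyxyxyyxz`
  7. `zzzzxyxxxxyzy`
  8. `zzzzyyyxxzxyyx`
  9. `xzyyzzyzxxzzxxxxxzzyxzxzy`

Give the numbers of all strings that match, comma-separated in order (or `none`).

7

1 → no match
2 → no match
3 → no match
4 → no match
5 → no match — must start with `z`
6 → no match
7 → match
8 → no match
9 → no match — must start with `z`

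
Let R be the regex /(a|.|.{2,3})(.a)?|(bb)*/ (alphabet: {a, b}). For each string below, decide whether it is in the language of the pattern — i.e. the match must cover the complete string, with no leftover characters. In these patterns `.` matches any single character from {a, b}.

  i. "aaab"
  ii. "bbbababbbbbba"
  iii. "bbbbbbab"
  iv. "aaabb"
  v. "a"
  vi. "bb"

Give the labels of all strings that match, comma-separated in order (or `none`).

v, vi

i → no match
ii → no match
iii → no match
iv → no match
v → match
vi → match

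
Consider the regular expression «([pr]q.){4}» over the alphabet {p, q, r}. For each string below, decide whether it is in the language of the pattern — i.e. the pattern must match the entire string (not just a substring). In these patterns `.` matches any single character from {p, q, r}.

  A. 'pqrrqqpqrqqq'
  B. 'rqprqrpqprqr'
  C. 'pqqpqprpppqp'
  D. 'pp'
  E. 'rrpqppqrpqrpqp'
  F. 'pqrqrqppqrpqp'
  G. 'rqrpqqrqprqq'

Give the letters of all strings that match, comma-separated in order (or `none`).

A → no match
B → match
C → no match
D → no match
E → no match
F → no match
G → match

B, G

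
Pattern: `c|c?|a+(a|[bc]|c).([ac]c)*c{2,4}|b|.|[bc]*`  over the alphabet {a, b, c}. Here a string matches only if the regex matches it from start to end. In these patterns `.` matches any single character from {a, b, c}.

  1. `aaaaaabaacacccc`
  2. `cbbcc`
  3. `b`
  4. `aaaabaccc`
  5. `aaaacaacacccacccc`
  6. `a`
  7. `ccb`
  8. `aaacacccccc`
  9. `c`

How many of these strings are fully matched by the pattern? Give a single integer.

9

1 → match
2 → match
3 → match
4 → match
5 → match
6 → match
7 → match
8 → match
9 → match
Total matched: 9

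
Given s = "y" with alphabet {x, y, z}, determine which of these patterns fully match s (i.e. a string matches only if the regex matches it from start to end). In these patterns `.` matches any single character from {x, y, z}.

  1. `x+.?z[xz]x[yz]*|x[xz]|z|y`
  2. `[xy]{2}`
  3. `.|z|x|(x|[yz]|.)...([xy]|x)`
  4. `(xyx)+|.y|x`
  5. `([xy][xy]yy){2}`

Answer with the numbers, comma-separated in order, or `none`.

1, 3

1 → match
2 → no match
3 → match
4 → no match
5 → no match — must end with "yy"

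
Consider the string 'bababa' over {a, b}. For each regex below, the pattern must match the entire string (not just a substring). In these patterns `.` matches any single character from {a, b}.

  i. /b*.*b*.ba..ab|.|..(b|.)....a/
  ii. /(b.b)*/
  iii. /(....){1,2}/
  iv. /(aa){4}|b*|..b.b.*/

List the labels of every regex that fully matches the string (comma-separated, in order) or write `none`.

iv

i → no match
ii → no match
iii → no match
iv → match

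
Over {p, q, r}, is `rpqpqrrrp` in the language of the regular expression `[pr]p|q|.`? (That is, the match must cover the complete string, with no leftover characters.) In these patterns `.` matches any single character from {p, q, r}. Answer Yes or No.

No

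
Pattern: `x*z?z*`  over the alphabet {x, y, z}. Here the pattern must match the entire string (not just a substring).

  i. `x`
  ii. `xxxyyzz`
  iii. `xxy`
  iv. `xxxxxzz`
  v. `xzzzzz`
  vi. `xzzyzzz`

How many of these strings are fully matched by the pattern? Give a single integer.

i → match
ii → no match
iii → no match
iv → match
v → match
vi → no match
Total matched: 3

3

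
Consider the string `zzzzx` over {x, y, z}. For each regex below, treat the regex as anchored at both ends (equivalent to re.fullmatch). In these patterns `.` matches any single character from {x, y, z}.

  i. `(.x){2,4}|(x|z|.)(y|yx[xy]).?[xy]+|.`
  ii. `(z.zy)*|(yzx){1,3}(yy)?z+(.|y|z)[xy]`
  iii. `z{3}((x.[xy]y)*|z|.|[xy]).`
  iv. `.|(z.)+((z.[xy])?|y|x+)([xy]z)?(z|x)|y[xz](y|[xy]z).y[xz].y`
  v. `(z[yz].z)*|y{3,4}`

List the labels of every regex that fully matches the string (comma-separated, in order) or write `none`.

iii, iv

i → no match
ii → no match
iii → match
iv → match
v → no match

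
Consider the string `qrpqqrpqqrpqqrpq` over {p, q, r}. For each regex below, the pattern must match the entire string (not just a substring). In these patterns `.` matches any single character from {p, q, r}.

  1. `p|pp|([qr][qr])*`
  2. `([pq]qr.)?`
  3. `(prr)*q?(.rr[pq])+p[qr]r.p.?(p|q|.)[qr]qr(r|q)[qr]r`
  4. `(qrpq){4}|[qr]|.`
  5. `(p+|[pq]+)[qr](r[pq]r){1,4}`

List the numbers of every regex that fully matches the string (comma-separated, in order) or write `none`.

1 → no match
2 → no match
3 → no match — must end with `r`
4 → match
5 → no match — must end with `r`

4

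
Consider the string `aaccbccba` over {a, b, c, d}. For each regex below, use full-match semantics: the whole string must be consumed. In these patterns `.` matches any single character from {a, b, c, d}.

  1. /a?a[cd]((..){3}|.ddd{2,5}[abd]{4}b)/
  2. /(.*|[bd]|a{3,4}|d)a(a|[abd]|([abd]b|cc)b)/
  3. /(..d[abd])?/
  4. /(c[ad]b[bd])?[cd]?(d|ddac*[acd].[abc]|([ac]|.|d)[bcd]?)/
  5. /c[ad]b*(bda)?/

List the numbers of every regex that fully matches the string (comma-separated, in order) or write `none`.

1 → match
2 → no match
3 → no match
4 → no match
5 → no match — must start with `c`

1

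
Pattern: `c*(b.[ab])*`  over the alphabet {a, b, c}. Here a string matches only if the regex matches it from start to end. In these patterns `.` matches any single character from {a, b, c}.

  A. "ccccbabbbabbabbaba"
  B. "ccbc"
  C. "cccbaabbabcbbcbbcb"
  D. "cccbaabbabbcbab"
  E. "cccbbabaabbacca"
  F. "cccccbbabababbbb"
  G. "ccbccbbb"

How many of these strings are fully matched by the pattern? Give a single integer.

A → no match
B. "ccbc" → no match
C → match
D → no match
E → no match
F → no match
G. "ccbccbbb" → no match
Total matched: 1

1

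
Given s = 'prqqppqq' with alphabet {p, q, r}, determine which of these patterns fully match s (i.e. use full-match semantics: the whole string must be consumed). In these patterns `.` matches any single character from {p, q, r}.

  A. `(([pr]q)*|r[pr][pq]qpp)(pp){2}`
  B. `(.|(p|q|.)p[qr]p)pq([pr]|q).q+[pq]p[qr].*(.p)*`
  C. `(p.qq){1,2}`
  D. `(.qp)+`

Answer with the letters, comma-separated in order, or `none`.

C

A → no match — must end with 'pp'
B → no match
C → match
D → no match — must end with 'qp'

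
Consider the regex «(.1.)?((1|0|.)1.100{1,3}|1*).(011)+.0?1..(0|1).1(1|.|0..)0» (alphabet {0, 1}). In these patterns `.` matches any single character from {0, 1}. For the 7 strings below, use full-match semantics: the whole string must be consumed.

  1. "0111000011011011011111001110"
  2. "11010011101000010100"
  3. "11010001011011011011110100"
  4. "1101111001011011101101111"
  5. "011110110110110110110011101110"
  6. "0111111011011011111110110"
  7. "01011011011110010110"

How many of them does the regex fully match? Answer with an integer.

1 → match
2 → match
3 → match
4 → no match — must end with "0"
5 → match
6 → match
7 → match
Total matched: 6

6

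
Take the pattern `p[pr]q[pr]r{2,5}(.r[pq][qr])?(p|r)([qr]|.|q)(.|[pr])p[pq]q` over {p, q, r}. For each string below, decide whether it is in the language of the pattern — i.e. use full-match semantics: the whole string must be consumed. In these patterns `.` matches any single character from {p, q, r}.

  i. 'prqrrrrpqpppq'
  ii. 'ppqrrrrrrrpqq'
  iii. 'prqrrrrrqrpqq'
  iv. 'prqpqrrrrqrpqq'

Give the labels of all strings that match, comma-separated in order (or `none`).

i, ii, iii

i → match
ii → match
iii → match
iv → no match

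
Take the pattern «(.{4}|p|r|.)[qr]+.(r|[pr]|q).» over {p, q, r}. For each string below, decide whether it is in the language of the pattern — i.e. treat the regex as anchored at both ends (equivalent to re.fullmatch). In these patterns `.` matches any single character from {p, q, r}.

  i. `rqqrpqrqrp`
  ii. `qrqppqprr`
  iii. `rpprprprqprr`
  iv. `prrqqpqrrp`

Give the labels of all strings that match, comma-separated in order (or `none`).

none

i → no match
ii → no match
iii → no match
iv → no match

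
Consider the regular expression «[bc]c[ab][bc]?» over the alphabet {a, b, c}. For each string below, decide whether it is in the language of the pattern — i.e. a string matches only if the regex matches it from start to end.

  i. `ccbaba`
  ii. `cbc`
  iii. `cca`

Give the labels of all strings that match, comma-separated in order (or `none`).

iii

i → no match
ii → no match
iii → match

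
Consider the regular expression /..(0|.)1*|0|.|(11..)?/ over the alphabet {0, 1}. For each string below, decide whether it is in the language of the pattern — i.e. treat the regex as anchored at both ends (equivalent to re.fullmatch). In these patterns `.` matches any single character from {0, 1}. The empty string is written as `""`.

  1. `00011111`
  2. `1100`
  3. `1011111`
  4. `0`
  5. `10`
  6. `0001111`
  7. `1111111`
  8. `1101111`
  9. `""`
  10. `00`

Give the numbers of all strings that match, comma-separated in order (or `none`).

1 → match
2 → match
3 → match
4 → match
5 → no match
6 → match
7 → match
8 → match
9 → match
10 → no match

1, 2, 3, 4, 6, 7, 8, 9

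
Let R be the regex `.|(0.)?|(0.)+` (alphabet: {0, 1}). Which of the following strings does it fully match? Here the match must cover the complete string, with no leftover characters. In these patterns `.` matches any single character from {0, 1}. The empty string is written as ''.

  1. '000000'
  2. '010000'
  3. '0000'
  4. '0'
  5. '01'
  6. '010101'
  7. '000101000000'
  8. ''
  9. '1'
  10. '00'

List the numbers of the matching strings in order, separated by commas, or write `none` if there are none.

1, 2, 3, 4, 5, 6, 7, 8, 9, 10

1 → match
2 → match
3 → match
4 → match
5 → match
6 → match
7 → match
8 → match
9 → match
10 → match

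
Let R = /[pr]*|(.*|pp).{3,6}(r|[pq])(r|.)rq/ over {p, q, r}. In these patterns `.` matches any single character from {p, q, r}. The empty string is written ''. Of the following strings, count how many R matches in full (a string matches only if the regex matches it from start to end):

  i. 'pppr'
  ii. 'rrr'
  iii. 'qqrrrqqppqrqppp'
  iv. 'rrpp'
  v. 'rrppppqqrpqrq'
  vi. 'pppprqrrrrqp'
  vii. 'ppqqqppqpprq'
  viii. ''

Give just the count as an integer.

6

i → match
ii → match
iii → no match
iv → match
v → match
vi → no match
vii → match
viii → match
Total matched: 6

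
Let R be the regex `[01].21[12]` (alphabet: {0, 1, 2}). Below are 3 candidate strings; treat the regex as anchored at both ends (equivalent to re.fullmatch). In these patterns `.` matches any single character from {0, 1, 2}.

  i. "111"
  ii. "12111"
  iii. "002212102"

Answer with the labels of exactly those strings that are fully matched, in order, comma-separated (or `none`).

none

i → no match
ii → no match
iii → no match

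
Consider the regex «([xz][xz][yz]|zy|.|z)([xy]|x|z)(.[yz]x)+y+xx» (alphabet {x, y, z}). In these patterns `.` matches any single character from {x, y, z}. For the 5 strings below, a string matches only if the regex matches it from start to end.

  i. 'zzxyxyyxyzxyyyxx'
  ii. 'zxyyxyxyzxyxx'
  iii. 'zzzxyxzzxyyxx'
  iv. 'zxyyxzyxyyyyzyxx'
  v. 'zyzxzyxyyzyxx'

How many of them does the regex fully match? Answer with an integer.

2

i → match
ii → match
iii → no match
iv → no match
v → no match
Total matched: 2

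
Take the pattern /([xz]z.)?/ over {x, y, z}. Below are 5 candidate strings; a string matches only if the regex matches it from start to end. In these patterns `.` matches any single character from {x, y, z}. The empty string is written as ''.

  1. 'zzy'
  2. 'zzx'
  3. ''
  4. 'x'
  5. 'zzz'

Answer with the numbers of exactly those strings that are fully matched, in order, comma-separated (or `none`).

1 → match
2 → match
3 → match
4 → no match
5 → match

1, 2, 3, 5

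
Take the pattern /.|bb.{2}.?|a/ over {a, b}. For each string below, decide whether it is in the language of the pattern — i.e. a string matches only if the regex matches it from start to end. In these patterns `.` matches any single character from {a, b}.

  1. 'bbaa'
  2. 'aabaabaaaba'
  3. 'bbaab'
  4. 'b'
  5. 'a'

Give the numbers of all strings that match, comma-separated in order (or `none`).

1 → match
2 → no match
3 → match
4 → match
5 → match

1, 3, 4, 5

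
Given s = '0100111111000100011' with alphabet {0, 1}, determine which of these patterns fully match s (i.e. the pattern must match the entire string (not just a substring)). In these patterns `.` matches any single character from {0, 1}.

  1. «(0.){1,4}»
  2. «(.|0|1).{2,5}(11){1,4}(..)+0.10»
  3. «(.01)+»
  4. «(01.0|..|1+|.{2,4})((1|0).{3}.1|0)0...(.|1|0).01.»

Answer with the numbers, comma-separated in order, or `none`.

1 → no match
2 → no match — must end with '10'
3 → no match — must end with '01'
4 → match

4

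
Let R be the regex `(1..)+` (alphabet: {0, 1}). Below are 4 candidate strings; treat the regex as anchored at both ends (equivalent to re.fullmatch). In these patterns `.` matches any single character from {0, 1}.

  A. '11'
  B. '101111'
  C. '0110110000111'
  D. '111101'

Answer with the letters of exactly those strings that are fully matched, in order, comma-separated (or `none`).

A → no match
B → match
C → no match — must start with '1'
D → match

B, D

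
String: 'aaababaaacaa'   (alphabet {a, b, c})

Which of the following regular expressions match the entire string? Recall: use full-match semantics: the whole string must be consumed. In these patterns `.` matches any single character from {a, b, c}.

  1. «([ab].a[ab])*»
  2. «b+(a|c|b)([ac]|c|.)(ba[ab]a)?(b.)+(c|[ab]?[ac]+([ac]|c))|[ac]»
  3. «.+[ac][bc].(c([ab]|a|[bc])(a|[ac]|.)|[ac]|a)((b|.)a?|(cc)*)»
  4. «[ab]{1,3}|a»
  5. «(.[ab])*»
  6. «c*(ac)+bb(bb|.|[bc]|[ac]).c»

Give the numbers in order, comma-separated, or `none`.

1, 3

1 → match
2 → no match
3 → match
4 → no match
5 → no match
6 → no match — must end with 'c'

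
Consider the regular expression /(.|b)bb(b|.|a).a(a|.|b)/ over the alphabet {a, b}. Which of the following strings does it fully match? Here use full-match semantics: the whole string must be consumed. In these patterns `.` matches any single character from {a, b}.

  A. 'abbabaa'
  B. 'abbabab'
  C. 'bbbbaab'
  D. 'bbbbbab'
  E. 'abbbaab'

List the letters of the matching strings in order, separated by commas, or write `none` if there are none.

A, B, C, D, E

A → match
B → match
C → match
D → match
E → match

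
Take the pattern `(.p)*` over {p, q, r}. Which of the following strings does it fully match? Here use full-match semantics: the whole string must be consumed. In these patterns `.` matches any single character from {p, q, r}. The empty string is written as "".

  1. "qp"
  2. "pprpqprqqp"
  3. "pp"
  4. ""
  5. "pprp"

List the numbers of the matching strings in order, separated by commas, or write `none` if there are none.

1 → match
2 → no match
3 → match
4 → match
5 → match

1, 3, 4, 5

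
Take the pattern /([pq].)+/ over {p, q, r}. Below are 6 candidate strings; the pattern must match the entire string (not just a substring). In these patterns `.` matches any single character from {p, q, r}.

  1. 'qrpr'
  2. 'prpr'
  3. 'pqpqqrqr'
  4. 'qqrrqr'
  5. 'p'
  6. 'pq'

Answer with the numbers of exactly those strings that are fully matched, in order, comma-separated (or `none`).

1 → match
2 → match
3 → match
4 → no match
5 → no match
6 → match

1, 2, 3, 6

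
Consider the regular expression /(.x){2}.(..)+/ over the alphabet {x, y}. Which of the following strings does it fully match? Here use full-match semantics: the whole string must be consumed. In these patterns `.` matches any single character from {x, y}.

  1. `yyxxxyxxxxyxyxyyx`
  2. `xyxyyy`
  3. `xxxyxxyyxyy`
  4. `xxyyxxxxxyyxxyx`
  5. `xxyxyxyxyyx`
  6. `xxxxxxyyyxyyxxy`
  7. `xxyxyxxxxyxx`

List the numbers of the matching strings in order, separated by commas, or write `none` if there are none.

1 → no match
2 → no match
3 → no match
4 → no match
5 → match
6 → match
7 → no match

5, 6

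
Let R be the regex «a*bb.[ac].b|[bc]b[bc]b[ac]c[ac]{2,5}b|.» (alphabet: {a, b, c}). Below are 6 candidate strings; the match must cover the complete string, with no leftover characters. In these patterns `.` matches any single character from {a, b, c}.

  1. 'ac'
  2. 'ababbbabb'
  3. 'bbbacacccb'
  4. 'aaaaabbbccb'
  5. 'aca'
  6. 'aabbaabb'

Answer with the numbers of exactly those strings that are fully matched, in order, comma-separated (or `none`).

1. 'ac' → no match
2. 'ababbbabb' → no match
3. 'bbbacacccb' → no match
4. 'aaaaabbbccb' → match
5. 'aca' → no match
6. 'aabbaabb' → match

4, 6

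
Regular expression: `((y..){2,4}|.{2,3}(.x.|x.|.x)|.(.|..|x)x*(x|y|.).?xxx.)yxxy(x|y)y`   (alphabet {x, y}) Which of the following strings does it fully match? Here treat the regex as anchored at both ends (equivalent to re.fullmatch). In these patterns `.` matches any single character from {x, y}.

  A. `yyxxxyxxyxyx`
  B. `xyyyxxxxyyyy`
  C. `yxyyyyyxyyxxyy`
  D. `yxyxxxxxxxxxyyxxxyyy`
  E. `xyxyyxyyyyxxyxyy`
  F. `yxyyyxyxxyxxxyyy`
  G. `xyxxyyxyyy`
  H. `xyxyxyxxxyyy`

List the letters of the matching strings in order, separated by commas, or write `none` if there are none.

none

A → no match — must end with `y`
B → no match
C → no match
D → no match
E → no match
F → no match
G → no match
H → no match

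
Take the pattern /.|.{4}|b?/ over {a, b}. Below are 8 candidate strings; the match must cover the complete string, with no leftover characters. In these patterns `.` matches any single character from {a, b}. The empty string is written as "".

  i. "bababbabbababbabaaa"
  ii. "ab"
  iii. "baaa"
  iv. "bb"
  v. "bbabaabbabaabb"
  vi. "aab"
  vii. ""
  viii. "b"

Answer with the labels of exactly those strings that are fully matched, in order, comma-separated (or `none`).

iii, vii, viii

i → no match
ii → no match
iii → match
iv → no match
v → no match
vi → no match
vii → match
viii → match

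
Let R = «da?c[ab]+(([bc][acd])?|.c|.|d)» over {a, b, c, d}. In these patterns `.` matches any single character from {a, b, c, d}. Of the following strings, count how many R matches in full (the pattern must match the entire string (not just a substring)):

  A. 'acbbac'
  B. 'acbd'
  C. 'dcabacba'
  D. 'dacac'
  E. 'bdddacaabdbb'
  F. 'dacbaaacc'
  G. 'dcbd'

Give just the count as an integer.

3

A → no match — must start with 'd'
B → no match — must start with 'd'
C → no match
D → match
E → no match — must start with 'd'
F → match
G → match
Total matched: 3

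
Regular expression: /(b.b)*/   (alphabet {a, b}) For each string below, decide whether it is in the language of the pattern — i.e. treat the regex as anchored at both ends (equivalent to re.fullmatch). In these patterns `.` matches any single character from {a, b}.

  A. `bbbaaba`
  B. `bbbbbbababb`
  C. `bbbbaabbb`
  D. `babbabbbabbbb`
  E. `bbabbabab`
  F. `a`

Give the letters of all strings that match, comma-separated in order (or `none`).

A → no match
B → no match
C → no match
D → no match
E → no match
F → no match

none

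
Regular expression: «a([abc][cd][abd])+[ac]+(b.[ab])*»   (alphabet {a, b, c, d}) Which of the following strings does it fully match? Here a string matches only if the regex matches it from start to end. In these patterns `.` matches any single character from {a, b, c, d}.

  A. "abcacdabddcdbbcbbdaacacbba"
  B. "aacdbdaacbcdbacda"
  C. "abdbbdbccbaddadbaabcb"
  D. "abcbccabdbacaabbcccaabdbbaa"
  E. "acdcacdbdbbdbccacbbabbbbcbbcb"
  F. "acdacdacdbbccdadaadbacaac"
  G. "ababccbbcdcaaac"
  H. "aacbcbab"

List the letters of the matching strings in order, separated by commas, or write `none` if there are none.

A, B, C, H

A → match
B → match
C → match
D → no match
E → no match
F → no match
G → no match
H. "aacbcbab" → match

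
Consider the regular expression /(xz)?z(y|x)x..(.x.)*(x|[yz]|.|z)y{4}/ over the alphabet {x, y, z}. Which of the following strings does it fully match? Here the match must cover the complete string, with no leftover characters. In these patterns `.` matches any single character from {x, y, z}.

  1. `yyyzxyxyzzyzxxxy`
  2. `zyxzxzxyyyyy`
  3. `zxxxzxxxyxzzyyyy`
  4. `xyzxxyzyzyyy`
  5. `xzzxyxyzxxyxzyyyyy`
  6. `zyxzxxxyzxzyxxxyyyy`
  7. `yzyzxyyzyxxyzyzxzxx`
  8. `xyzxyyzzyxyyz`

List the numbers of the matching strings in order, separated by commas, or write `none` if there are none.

1 → no match
2 → no match
3 → match
4 → no match
5 → no match
6 → match
7 → no match — must end with `y`
8 → no match — must end with `y`

3, 6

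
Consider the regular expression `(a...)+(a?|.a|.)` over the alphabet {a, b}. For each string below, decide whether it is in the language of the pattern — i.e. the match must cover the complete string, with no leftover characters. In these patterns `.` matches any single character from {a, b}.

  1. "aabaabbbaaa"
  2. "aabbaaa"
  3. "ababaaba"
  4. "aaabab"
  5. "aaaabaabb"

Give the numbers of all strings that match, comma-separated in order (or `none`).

1 → no match
2 → no match
3 → match
4 → no match
5 → no match

3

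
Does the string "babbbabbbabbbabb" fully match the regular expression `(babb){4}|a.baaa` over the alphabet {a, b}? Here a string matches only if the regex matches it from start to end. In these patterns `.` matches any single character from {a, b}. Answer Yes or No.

Yes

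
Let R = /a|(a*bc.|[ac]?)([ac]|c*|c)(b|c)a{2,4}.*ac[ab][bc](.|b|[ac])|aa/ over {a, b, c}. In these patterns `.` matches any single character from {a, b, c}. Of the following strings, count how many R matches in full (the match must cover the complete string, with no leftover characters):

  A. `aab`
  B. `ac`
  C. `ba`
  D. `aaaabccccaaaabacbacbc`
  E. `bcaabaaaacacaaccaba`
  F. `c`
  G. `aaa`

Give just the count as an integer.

A → no match
B → no match
C → no match
D → no match
E → no match
F → no match
G → no match
Total matched: 0

0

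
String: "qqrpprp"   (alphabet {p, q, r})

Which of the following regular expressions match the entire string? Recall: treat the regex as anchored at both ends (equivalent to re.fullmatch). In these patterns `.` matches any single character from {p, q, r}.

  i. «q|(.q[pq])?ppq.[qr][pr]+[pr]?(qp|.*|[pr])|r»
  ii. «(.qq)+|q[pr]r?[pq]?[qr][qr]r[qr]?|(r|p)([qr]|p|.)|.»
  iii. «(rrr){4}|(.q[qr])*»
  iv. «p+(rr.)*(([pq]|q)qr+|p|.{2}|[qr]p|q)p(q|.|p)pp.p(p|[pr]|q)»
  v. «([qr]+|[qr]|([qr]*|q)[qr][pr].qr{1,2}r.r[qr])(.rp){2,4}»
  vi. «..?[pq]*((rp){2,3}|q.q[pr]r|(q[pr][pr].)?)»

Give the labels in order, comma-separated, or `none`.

v

i → no match
ii → no match
iii → no match
iv → no match — must start with "p"
v → match
vi → no match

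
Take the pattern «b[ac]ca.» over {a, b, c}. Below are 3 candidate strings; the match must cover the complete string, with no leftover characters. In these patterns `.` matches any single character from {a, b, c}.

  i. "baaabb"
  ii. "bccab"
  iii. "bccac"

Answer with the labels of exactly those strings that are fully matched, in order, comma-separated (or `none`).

i → no match
ii → match
iii → match

ii, iii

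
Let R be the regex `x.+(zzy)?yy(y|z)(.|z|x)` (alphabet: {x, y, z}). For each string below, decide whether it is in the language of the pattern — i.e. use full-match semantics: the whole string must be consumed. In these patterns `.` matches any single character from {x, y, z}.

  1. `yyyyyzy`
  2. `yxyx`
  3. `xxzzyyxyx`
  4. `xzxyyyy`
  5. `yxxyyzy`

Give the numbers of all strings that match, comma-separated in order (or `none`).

4

1 → no match — must start with `x`
2 → no match — must start with `x`
3 → no match
4 → match
5 → no match — must start with `x`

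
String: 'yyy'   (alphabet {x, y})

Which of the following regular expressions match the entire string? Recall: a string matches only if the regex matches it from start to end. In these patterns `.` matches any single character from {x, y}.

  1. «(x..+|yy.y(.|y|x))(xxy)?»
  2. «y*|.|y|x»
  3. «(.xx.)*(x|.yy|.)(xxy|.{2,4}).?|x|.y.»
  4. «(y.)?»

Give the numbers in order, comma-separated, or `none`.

1 → no match
2 → match
3 → match
4 → no match

2, 3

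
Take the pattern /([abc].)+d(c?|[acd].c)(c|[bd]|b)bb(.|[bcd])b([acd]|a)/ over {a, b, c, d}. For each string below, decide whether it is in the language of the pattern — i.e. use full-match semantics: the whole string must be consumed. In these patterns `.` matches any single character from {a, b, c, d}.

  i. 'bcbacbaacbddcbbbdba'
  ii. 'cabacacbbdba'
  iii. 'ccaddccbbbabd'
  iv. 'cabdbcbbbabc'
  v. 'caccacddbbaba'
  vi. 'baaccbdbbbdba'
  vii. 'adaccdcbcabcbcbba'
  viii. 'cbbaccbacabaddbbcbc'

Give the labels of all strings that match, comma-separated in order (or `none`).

v, vi, viii

i → no match
ii → no match
iii → no match
iv → no match
v → match
vi → match
vii → no match
viii → match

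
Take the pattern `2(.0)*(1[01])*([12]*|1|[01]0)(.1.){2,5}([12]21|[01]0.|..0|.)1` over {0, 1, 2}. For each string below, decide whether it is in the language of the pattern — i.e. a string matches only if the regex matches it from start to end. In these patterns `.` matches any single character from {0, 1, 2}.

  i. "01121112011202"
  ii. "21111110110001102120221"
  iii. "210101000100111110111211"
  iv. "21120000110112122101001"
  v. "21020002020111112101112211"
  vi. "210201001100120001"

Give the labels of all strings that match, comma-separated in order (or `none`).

iii, v

i → no match — must start with "2"
ii → no match
iii → match
iv → no match
v → match
vi → no match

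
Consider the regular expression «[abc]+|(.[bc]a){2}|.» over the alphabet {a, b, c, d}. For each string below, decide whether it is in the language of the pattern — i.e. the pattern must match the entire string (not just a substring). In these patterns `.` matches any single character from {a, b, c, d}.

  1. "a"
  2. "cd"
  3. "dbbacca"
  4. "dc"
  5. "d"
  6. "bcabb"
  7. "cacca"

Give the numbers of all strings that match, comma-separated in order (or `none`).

1 → match
2 → no match
3 → no match
4 → no match
5 → match
6 → match
7 → match

1, 5, 6, 7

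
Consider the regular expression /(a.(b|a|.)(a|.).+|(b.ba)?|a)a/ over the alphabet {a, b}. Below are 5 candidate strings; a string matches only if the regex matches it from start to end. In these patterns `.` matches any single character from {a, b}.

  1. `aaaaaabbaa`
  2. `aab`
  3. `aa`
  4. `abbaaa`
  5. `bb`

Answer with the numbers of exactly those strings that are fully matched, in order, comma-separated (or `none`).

1, 3, 4

1 → match
2 → no match — must end with `a`
3 → match
4 → match
5 → no match — must end with `a`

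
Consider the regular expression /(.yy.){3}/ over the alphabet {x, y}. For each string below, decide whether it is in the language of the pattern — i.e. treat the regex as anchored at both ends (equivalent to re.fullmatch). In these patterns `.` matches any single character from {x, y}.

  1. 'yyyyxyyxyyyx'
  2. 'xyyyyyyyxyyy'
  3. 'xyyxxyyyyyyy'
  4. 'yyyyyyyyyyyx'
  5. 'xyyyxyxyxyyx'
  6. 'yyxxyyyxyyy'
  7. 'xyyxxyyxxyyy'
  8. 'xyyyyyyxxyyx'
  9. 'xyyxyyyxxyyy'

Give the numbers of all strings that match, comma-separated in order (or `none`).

1 → match
2 → match
3 → match
4 → match
5 → no match
6 → no match
7 → match
8 → match
9 → match

1, 2, 3, 4, 7, 8, 9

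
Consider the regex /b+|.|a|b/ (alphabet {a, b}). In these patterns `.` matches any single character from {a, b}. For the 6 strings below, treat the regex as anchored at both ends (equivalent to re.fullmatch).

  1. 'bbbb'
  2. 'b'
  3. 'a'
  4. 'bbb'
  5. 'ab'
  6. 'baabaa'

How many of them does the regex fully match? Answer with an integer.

4

1 → match
2 → match
3 → match
4 → match
5 → no match
6 → no match
Total matched: 4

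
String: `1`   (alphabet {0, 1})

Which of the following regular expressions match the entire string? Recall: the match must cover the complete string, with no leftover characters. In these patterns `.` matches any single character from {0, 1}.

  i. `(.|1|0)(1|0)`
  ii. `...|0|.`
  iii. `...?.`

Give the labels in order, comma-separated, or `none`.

ii

i → no match
ii → match
iii → no match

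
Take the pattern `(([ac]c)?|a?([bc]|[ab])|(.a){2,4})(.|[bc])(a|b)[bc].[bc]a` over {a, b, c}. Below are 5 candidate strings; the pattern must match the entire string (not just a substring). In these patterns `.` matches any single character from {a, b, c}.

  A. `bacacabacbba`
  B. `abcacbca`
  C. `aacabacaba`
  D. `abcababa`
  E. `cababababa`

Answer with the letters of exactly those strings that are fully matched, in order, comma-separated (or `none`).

A, B, C, D, E

A → match
B → match
C → match
D → match
E → match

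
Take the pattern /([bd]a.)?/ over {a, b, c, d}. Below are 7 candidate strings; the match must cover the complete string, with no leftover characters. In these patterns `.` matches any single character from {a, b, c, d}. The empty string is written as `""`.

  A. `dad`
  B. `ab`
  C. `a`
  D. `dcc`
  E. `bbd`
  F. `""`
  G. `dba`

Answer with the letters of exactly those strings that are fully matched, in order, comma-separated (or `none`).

A, F

A → match
B → no match
C → no match
D → no match
E → no match
F → match
G → no match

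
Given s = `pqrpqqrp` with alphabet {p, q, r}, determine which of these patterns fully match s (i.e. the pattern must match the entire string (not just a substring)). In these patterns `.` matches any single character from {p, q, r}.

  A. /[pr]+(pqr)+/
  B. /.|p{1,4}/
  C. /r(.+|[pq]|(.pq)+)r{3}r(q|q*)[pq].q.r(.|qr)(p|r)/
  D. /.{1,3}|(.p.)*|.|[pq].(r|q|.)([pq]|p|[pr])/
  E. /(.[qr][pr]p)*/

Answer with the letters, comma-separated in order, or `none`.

A → no match — must end with `pqr`
B → no match
C → no match — must start with `r`
D → no match
E → match

E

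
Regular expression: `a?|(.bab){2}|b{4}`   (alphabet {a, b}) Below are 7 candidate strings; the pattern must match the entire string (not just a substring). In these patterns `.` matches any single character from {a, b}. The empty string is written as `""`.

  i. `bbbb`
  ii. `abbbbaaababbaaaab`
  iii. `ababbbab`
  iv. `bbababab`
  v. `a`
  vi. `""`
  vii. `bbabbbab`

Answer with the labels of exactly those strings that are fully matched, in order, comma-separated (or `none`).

i → match
ii → no match
iii → match
iv → match
v → match
vi → match
vii → match

i, iii, iv, v, vi, vii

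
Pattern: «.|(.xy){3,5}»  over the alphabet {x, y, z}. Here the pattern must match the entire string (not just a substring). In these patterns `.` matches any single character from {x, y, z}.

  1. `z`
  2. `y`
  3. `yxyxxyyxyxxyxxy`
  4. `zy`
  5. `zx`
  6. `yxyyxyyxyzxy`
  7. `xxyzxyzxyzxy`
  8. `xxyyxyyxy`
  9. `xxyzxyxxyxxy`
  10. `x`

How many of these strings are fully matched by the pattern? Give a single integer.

8

1 → match
2 → match
3 → match
4 → no match
5 → no match
6 → match
7 → match
8 → match
9 → match
10 → match
Total matched: 8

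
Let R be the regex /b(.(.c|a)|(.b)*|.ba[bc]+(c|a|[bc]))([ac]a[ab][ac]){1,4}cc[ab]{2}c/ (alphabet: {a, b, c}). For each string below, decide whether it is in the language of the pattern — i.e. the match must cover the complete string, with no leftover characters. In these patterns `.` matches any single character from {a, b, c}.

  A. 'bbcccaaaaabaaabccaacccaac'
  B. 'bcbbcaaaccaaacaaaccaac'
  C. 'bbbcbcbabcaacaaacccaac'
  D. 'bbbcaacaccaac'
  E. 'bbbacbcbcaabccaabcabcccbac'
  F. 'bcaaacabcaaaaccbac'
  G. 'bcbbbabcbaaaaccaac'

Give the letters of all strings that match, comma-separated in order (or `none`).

A, C, F, G

A → match
B → no match
C → match
D → no match
E → no match
F → match
G → match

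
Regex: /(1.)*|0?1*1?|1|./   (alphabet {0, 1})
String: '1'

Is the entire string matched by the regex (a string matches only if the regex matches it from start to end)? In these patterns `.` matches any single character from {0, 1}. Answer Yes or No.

Yes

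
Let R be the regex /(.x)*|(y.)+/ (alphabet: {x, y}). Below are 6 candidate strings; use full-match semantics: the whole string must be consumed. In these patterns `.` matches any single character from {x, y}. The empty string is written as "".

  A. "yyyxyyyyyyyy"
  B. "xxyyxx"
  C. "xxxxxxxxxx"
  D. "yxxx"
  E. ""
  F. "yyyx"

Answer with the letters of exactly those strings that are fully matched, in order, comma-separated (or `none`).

A, C, D, E, F

A → match
B → no match
C → match
D → match
E → match
F → match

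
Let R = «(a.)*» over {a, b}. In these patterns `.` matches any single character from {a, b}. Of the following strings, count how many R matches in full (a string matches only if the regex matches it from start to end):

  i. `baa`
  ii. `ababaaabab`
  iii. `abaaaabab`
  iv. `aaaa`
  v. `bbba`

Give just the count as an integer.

i → no match
ii → match
iii → no match
iv → match
v → no match
Total matched: 2

2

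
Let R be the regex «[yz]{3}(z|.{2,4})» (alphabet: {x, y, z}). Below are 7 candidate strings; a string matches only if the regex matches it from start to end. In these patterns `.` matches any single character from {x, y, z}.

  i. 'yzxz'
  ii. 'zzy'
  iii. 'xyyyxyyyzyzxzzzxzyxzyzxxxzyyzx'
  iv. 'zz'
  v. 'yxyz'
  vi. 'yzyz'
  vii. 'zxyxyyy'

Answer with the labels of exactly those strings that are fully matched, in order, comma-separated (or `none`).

vi

i → no match
ii → no match
iii → no match
iv → no match
v → no match
vi → match
vii → no match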